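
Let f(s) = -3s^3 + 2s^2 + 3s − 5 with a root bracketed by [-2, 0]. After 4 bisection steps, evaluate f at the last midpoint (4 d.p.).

m = -1, f(m) = -3 (−); new bracket [-2, -1]
m = -1.5, f(m) = 5.125 (+); new bracket [-1.5, -1]
m = -1.25, f(m) = 0.234375 (+); new bracket [-1.25, -1]
m = -1.125, f(m) = -1.5723 (−); new bracket [-1.25, -1.125]

-1.5723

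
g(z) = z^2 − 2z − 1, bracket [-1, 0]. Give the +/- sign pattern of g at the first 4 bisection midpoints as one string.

midpoint -0.5: g = 0.25 > 0 → [-0.5, 0]
midpoint -0.25: g = -0.4375 < 0 → [-0.5, -0.25]
midpoint -0.375: g = -0.109375 < 0 → [-0.5, -0.375]
midpoint -0.4375: g = 0.0664 > 0 → [-0.4375, -0.375]

+--+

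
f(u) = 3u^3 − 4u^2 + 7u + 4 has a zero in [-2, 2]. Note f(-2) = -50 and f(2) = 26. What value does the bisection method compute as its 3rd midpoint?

f(0) = 4 > 0, so the root lies in [-2, 0]
f(-1) = -10 < 0, so the root lies in [-1, 0]
f(-0.5) = -0.875 < 0, so the root lies in [-0.5, 0]

-0.5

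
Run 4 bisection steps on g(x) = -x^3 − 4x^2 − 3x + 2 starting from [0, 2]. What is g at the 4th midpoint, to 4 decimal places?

m = 1, g(m) = -6 (−); new bracket [0, 1]
m = 0.5, g(m) = -0.625 (−); new bracket [0, 0.5]
m = 0.25, g(m) = 0.984375 (+); new bracket [0.25, 0.5]
m = 0.375, g(m) = 0.2598 (+); new bracket [0.375, 0.5]

0.2598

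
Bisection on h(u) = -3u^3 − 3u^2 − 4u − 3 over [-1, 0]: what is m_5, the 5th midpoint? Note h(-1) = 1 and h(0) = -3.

u = -0.5 gives h = -1.375, negative; keep [-1, -0.5]
u = -0.75 gives h = -0.421875, negative; keep [-1, -0.75]
u = -0.875 gives h = 0.212891, positive; keep [-0.875, -0.75]
u = -0.8125 gives h = -0.1213, negative; keep [-0.875, -0.8125]
u = -0.84375 gives h = 0.0413, positive; keep [-0.84375, -0.8125]

-0.84375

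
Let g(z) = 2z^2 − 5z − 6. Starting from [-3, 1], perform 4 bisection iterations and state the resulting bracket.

[-1, -0.75]

g(-1) = 1 > 0, so the root lies in [-1, 1]
g(0) = -6 < 0, so the root lies in [-1, 0]
g(-0.5) = -3 < 0, so the root lies in [-1, -0.5]
g(-0.75) = -1.125 < 0, so the root lies in [-1, -0.75]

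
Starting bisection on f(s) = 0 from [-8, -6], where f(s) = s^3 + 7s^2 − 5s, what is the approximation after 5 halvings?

midpoint -7: f = 35 > 0 → [-8, -7]
midpoint -7.5: f = 9.375 > 0 → [-8, -7.5]
midpoint -7.75: f = -6.296875 < 0 → [-7.75, -7.5]
midpoint -7.625: f = 1.7871 > 0 → [-7.75, -7.625]
midpoint -7.6875: f = -2.1921 < 0 → [-7.6875, -7.625]

-7.6875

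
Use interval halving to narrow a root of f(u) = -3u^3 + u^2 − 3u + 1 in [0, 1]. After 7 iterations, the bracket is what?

u = 0.5 gives f = -0.625, negative; keep [0, 0.5]
u = 0.25 gives f = 0.265625, positive; keep [0.25, 0.5]
u = 0.375 gives f = -0.142578, negative; keep [0.25, 0.375]
u = 0.3125 gives f = 0.0686, positive; keep [0.3125, 0.375]
u = 0.34375 gives f = -0.0349, negative; keep [0.3125, 0.34375]
u = 0.328125 gives f = 0.0173, positive; keep [0.328125, 0.34375]
u = 0.3359375 gives f = -0.0087, negative; keep [0.328125, 0.3359375]

[0.328125, 0.3359375]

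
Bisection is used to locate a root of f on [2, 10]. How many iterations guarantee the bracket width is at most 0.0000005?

24

Width after n steps is 8/2^n. Need 2^n ≥ 8/0.0000005 = 16000000.
2^23 = 8388608 < 16000000 ≤ 2^24 = 16777216, so n = 24.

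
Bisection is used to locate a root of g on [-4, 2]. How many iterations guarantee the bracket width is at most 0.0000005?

24

Width after n steps is 6/2^n. Need 2^n ≥ 6/0.0000005 = 12000000.
2^23 = 8388608 < 12000000 ≤ 2^24 = 16777216, so n = 24.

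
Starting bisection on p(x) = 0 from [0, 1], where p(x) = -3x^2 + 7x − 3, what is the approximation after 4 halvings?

0.5625

p(0.5) = -0.25 < 0, so the root lies in [0.5, 1]
p(0.75) = 0.5625 > 0, so the root lies in [0.5, 0.75]
p(0.625) = 0.203125 > 0, so the root lies in [0.5, 0.625]
p(0.5625) = -0.0117 < 0, so the root lies in [0.5625, 0.625]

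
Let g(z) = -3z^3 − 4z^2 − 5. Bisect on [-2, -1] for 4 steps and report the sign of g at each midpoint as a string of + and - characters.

--+-

g(-1.5) = -3.875 < 0, so the root lies in [-2, -1.5]
g(-1.75) = -1.171875 < 0, so the root lies in [-2, -1.75]
g(-1.875) = 0.712891 > 0, so the root lies in [-1.875, -1.75]
g(-1.8125) = -0.2776 < 0, so the root lies in [-1.875, -1.8125]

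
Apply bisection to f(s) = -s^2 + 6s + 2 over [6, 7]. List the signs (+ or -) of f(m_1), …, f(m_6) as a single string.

-+-+--

m = 6.5, f(m) = -1.25 (−); new bracket [6, 6.5]
m = 6.25, f(m) = 0.4375 (+); new bracket [6.25, 6.5]
m = 6.375, f(m) = -0.390625 (−); new bracket [6.25, 6.375]
m = 6.3125, f(m) = 0.0273 (+); new bracket [6.3125, 6.375]
m = 6.34375, f(m) = -0.1807 (−); new bracket [6.3125, 6.34375]
m = 6.328125, f(m) = -0.0764 (−); new bracket [6.3125, 6.328125]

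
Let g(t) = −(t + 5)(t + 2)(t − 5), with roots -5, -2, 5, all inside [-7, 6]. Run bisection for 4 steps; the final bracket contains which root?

5

m = -0.5, g(m) = 37.125 (+); new bracket [-0.5, 6]
m = 2.75, g(m) = 82.828125 (+); new bracket [2.75, 6]
m = 4.375, g(m) = 37.353516 (+); new bracket [4.375, 6]
m = 5.1875, g(m) = -13.7292 (−); new bracket [4.375, 5.1875]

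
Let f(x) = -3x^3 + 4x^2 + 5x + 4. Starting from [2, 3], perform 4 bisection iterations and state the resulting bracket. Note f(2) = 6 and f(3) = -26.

[2.25, 2.3125]

m = 2.5, f(m) = -5.375 (−); new bracket [2, 2.5]
m = 2.25, f(m) = 1.328125 (+); new bracket [2.25, 2.5]
m = 2.375, f(m) = -1.751953 (−); new bracket [2.25, 2.375]
m = 2.3125, f(m) = -0.1462 (−); new bracket [2.25, 2.3125]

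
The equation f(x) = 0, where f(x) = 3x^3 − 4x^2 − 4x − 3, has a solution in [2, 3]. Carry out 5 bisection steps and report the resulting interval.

x = 2.5 gives f = 8.875, positive; keep [2, 2.5]
x = 2.25 gives f = 1.921875, positive; keep [2, 2.25]
x = 2.125 gives f = -0.775391, negative; keep [2.125, 2.25]
x = 2.1875 gives f = 0.512, positive; keep [2.125, 2.1875]
x = 2.15625 gives f = -0.1468, negative; keep [2.15625, 2.1875]

[2.15625, 2.1875]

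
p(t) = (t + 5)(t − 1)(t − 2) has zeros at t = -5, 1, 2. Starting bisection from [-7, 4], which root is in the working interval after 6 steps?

p(-1.5) = 30.625 > 0, so the root lies in [-7, -1.5]
p(-4.25) = 24.609375 > 0, so the root lies in [-7, -4.25]
p(-5.625) = -31.572266 < 0, so the root lies in [-5.625, -4.25]
p(-4.9375) = 2.5745 > 0, so the root lies in [-5.625, -4.9375]
p(-5.28125) = -12.8631 < 0, so the root lies in [-5.28125, -4.9375]
p(-5.109375) = -4.7506 < 0, so the root lies in [-5.109375, -4.9375]

-5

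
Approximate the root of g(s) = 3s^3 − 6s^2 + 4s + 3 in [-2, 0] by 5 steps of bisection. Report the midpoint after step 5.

g(-1) = -10 < 0, so the root lies in [-1, 0]
g(-0.5) = -0.875 < 0, so the root lies in [-0.5, 0]
g(-0.25) = 1.578125 > 0, so the root lies in [-0.5, -0.25]
g(-0.375) = 0.498 > 0, so the root lies in [-0.5, -0.375]
g(-0.4375) = -0.1497 < 0, so the root lies in [-0.4375, -0.375]

-0.4375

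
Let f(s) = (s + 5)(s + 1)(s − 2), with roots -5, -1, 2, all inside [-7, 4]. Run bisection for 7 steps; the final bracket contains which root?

midpoint -1.5: f = 6.125 > 0 → [-7, -1.5]
midpoint -4.25: f = 15.234375 > 0 → [-7, -4.25]
midpoint -5.625: f = -22.041016 < 0 → [-5.625, -4.25]
midpoint -4.9375: f = 1.7073 > 0 → [-5.625, -4.9375]
midpoint -5.28125: f = -8.7674 < 0 → [-5.28125, -4.9375]
midpoint -5.109375: f = -3.1954 < 0 → [-5.109375, -4.9375]
midpoint -5.0234375: f = -0.6623 < 0 → [-5.0234375, -4.9375]

-5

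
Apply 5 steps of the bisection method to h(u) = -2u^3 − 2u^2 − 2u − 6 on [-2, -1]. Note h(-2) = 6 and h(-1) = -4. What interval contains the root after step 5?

[-1.59375, -1.5625]

m = -1.5, h(m) = -0.75 (−); new bracket [-2, -1.5]
m = -1.75, h(m) = 2.09375 (+); new bracket [-1.75, -1.5]
m = -1.625, h(m) = 0.550781 (+); new bracket [-1.625, -1.5]
m = -1.5625, h(m) = -0.1284 (−); new bracket [-1.625, -1.5625]
m = -1.59375, h(m) = 0.2038 (+); new bracket [-1.59375, -1.5625]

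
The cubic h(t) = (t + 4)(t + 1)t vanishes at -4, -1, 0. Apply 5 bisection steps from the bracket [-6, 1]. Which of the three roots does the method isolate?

-4

m = -2.5, h(m) = 5.625 (+); new bracket [-6, -2.5]
m = -4.25, h(m) = -3.453125 (−); new bracket [-4.25, -2.5]
m = -3.375, h(m) = 5.009766 (+); new bracket [-4.25, -3.375]
m = -3.8125, h(m) = 2.0105 (+); new bracket [-4.25, -3.8125]
m = -4.03125, h(m) = -0.3819 (−); new bracket [-4.03125, -3.8125]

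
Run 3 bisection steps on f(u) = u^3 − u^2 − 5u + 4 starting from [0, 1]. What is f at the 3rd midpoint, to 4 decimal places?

-0.4707

u = 0.5 gives f = 1.375, positive; keep [0.5, 1]
u = 0.75 gives f = 0.109375, positive; keep [0.75, 1]
u = 0.875 gives f = -0.470703, negative; keep [0.75, 0.875]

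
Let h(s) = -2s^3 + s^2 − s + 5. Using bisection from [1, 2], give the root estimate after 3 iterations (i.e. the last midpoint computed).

s = 1.5 gives h = -1, negative; keep [1, 1.5]
s = 1.25 gives h = 1.40625, positive; keep [1.25, 1.5]
s = 1.375 gives h = 0.316406, positive; keep [1.375, 1.5]

1.375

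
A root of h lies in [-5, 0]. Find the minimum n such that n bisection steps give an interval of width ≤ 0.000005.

Width after n steps is 5/2^n. Need 2^n ≥ 5/0.000005 = 1000000.
2^19 = 524288 < 1000000 ≤ 2^20 = 1048576, so n = 20.

20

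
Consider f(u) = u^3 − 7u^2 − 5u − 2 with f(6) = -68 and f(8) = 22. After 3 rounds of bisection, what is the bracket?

f(7) = -37 < 0, so the root lies in [7, 8]
f(7.5) = -11.375 < 0, so the root lies in [7.5, 8]
f(7.75) = 4.296875 > 0, so the root lies in [7.5, 7.75]

[7.5, 7.75]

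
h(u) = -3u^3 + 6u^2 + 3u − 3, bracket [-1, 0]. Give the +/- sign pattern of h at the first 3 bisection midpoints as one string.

midpoint -0.5: h = -2.625 < 0 → [-1, -0.5]
midpoint -0.75: h = -0.609375 < 0 → [-1, -0.75]
midpoint -0.875: h = 0.978516 > 0 → [-0.875, -0.75]

--+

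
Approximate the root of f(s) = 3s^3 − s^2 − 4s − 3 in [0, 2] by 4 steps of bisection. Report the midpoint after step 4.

f(1) = -5 < 0, so the root lies in [1, 2]
f(1.5) = -1.125 < 0, so the root lies in [1.5, 2]
f(1.75) = 3.015625 > 0, so the root lies in [1.5, 1.75]
f(1.625) = 0.7324 > 0, so the root lies in [1.5, 1.625]

1.625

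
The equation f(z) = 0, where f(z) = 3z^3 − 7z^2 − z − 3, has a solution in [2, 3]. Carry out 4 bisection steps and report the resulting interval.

z = 2.5 gives f = -2.375, negative; keep [2.5, 3]
z = 2.75 gives f = 3.703125, positive; keep [2.5, 2.75]
z = 2.625 gives f = 0.404297, positive; keep [2.5, 2.625]
z = 2.5625 gives f = -1.0481, negative; keep [2.5625, 2.625]

[2.5625, 2.625]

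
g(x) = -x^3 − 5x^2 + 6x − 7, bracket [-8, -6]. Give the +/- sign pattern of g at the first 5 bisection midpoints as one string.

+++-+

x = -7 gives g = 49, positive; keep [-7, -6]
x = -6.5 gives g = 17.375, positive; keep [-6.5, -6]
x = -6.25 gives g = 4.328125, positive; keep [-6.25, -6]
x = -6.125 gives g = -1.5449, negative; keep [-6.25, -6.125]
x = -6.1875 gives g = 1.3386, positive; keep [-6.1875, -6.125]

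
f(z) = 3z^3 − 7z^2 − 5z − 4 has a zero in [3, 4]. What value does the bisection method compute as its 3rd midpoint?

3.125

z = 3.5 gives f = 21.375, positive; keep [3, 3.5]
z = 3.25 gives f = 8.796875, positive; keep [3, 3.25]
z = 3.125 gives f = 3.568359, positive; keep [3, 3.125]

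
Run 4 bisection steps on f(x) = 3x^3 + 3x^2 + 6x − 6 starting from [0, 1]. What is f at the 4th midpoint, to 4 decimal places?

midpoint 0.5: f = -1.875 < 0 → [0.5, 1]
midpoint 0.75: f = 1.453125 > 0 → [0.5, 0.75]
midpoint 0.625: f = -0.345703 < 0 → [0.625, 0.75]
midpoint 0.6875: f = 0.5178 > 0 → [0.625, 0.6875]

0.5178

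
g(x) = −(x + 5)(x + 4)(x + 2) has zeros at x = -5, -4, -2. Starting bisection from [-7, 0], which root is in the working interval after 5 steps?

-2

midpoint -3.5: g = 1.125 > 0 → [-3.5, 0]
midpoint -1.75: g = -1.828125 < 0 → [-3.5, -1.75]
midpoint -2.625: g = 2.041016 > 0 → [-2.625, -1.75]
midpoint -2.1875: g = 0.9558 > 0 → [-2.1875, -1.75]
midpoint -1.96875: g = -0.1924 < 0 → [-2.1875, -1.96875]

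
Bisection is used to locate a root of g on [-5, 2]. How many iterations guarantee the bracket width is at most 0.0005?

Width after n steps is 7/2^n. Need 2^n ≥ 7/0.0005 = 14000.
2^13 = 8192 < 14000 ≤ 2^14 = 16384, so n = 14.

14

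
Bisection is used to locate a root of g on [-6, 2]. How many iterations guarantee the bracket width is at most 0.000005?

Width after n steps is 8/2^n. Need 2^n ≥ 8/0.000005 = 1600000.
2^20 = 1048576 < 1600000 ≤ 2^21 = 2097152, so n = 21.

21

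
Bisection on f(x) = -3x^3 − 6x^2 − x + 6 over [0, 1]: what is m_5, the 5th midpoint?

m = 0.5, f(m) = 3.625 (+); new bracket [0.5, 1]
m = 0.75, f(m) = 0.609375 (+); new bracket [0.75, 1]
m = 0.875, f(m) = -1.478516 (−); new bracket [0.75, 0.875]
m = 0.8125, f(m) = -0.3826 (−); new bracket [0.75, 0.8125]
m = 0.78125, f(m) = 0.1261 (+); new bracket [0.78125, 0.8125]

0.78125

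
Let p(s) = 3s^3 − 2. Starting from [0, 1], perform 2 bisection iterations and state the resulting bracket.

s = 0.5 gives p = -1.625, negative; keep [0.5, 1]
s = 0.75 gives p = -0.734375, negative; keep [0.75, 1]

[0.75, 1]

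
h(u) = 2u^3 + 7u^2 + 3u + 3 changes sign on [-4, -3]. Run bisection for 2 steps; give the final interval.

[-3.25, -3]

midpoint -3.5: h = -7.5 < 0 → [-3.5, -3]
midpoint -3.25: h = -1.46875 < 0 → [-3.25, -3]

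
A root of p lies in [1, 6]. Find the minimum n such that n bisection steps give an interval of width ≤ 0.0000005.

24

Width after n steps is 5/2^n. Need 2^n ≥ 5/0.0000005 = 10000000.
2^23 = 8388608 < 10000000 ≤ 2^24 = 16777216, so n = 24.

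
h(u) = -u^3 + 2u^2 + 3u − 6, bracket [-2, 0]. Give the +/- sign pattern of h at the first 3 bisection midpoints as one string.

--+

u = -1 gives h = -6, negative; keep [-2, -1]
u = -1.5 gives h = -2.625, negative; keep [-2, -1.5]
u = -1.75 gives h = 0.234375, positive; keep [-1.75, -1.5]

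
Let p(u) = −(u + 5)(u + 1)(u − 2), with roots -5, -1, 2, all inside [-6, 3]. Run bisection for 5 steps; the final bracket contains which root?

m = -1.5, p(m) = -6.125 (−); new bracket [-6, -1.5]
m = -3.75, p(m) = -19.765625 (−); new bracket [-6, -3.75]
m = -4.875, p(m) = -3.330078 (−); new bracket [-6, -4.875]
m = -5.4375, p(m) = 14.4392 (+); new bracket [-5.4375, -4.875]
m = -5.15625, p(m) = 4.6474 (+); new bracket [-5.15625, -4.875]

-5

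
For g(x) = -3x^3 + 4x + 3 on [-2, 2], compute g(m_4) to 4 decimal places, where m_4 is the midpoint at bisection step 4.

2.1406

g(0) = 3 > 0, so the root lies in [0, 2]
g(1) = 4 > 0, so the root lies in [1, 2]
g(1.5) = -1.125 < 0, so the root lies in [1, 1.5]
g(1.25) = 2.1406 > 0, so the root lies in [1.25, 1.5]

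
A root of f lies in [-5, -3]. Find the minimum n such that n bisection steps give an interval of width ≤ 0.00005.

16

Width after n steps is 2/2^n. Need 2^n ≥ 2/0.00005 = 40000.
2^15 = 32768 < 40000 ≤ 2^16 = 65536, so n = 16.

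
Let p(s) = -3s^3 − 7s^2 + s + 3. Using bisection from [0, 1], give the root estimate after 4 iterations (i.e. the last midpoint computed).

0.6875

m = 0.5, p(m) = 1.375 (+); new bracket [0.5, 1]
m = 0.75, p(m) = -1.453125 (−); new bracket [0.5, 0.75]
m = 0.625, p(m) = 0.158203 (+); new bracket [0.625, 0.75]
m = 0.6875, p(m) = -0.5959 (−); new bracket [0.625, 0.6875]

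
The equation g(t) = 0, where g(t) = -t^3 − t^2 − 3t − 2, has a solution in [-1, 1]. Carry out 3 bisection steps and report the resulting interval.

[-0.75, -0.5]

t = 0 gives g = -2, negative; keep [-1, 0]
t = -0.5 gives g = -0.625, negative; keep [-1, -0.5]
t = -0.75 gives g = 0.109375, positive; keep [-0.75, -0.5]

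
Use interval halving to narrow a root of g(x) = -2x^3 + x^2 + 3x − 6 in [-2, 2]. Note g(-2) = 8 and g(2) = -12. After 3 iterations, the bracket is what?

[-2, -1.5]

midpoint 0: g = -6 < 0 → [-2, 0]
midpoint -1: g = -6 < 0 → [-2, -1]
midpoint -1.5: g = -1.5 < 0 → [-2, -1.5]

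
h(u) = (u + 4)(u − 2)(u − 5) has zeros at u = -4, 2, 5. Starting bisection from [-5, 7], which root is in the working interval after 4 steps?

-4

midpoint 1: h = 20 > 0 → [-5, 1]
midpoint -2: h = 56 > 0 → [-5, -2]
midpoint -3.5: h = 23.375 > 0 → [-5, -3.5]
midpoint -4.25: h = -14.4531 < 0 → [-4.25, -3.5]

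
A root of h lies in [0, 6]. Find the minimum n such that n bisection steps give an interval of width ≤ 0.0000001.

Width after n steps is 6/2^n. Need 2^n ≥ 6/0.0000001 = 60000000.
2^25 = 33554432 < 60000000 ≤ 2^26 = 67108864, so n = 26.

26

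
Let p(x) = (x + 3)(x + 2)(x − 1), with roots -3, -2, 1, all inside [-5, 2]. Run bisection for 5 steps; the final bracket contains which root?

1

midpoint -1.5: p = -1.875 < 0 → [-1.5, 2]
midpoint 0.25: p = -5.484375 < 0 → [0.25, 2]
midpoint 1.125: p = 1.611328 > 0 → [0.25, 1.125]
midpoint 0.6875: p = -3.0969 < 0 → [0.6875, 1.125]
midpoint 0.90625: p = -1.0643 < 0 → [0.90625, 1.125]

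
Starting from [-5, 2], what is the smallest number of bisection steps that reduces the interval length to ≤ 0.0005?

14

Width after n steps is 7/2^n. Need 2^n ≥ 7/0.0005 = 14000.
2^13 = 8192 < 14000 ≤ 2^14 = 16384, so n = 14.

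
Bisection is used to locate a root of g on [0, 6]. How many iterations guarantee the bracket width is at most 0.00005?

17

Width after n steps is 6/2^n. Need 2^n ≥ 6/0.00005 = 120000.
2^16 = 65536 < 120000 ≤ 2^17 = 131072, so n = 17.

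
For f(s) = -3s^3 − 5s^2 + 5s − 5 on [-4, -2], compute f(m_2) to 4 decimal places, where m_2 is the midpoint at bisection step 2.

-1.8750

m = -3, f(m) = 16 (+); new bracket [-3, -2]
m = -2.5, f(m) = -1.875 (−); new bracket [-3, -2.5]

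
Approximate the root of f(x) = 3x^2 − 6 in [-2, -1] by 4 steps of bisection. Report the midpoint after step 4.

midpoint -1.5: f = 0.75 > 0 → [-1.5, -1]
midpoint -1.25: f = -1.3125 < 0 → [-1.5, -1.25]
midpoint -1.375: f = -0.328125 < 0 → [-1.5, -1.375]
midpoint -1.4375: f = 0.1992 > 0 → [-1.4375, -1.375]

-1.4375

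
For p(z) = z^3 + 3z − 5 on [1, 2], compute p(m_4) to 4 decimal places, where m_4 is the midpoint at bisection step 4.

0.2371

p(1.5) = 2.875 > 0, so the root lies in [1, 1.5]
p(1.25) = 0.703125 > 0, so the root lies in [1, 1.25]
p(1.125) = -0.201172 < 0, so the root lies in [1.125, 1.25]
p(1.1875) = 0.2371 > 0, so the root lies in [1.125, 1.1875]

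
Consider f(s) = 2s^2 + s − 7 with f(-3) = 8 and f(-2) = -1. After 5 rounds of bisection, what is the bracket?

[-2.15625, -2.125]

m = -2.5, f(m) = 3 (+); new bracket [-2.5, -2]
m = -2.25, f(m) = 0.875 (+); new bracket [-2.25, -2]
m = -2.125, f(m) = -0.09375 (−); new bracket [-2.25, -2.125]
m = -2.1875, f(m) = 0.3828 (+); new bracket [-2.1875, -2.125]
m = -2.15625, f(m) = 0.1426 (+); new bracket [-2.15625, -2.125]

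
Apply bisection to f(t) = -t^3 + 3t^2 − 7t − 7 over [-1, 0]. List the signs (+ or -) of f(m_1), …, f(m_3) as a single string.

-+-

t = -0.5 gives f = -2.625, negative; keep [-1, -0.5]
t = -0.75 gives f = 0.359375, positive; keep [-0.75, -0.5]
t = -0.625 gives f = -1.208984, negative; keep [-0.75, -0.625]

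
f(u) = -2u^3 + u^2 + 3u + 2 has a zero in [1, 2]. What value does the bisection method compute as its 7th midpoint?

1.7109375

m = 1.5, f(m) = 2 (+); new bracket [1.5, 2]
m = 1.75, f(m) = -0.40625 (−); new bracket [1.5, 1.75]
m = 1.625, f(m) = 0.933594 (+); new bracket [1.625, 1.75]
m = 1.6875, f(m) = 0.2993 (+); new bracket [1.6875, 1.75]
m = 1.71875, f(m) = -0.0444 (−); new bracket [1.6875, 1.71875]
m = 1.703125, f(m) = 0.1297 (+); new bracket [1.703125, 1.71875]
m = 1.7109375, f(m) = 0.0432 (+); new bracket [1.7109375, 1.71875]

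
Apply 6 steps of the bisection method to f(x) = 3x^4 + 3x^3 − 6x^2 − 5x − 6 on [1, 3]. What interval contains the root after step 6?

[1.53125, 1.5625]

f(2) = 32 > 0, so the root lies in [1, 2]
f(1.5) = -1.6875 < 0, so the root lies in [1.5, 2]
f(1.75) = 11.089844 > 0, so the root lies in [1.5, 1.75]
f(1.625) = 3.823 > 0, so the root lies in [1.5, 1.625]
f(1.5625) = 0.8645 > 0, so the root lies in [1.5, 1.5625]
f(1.53125) = -0.4603 < 0, so the root lies in [1.53125, 1.5625]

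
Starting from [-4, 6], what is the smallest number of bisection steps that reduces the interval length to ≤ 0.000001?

24

Width after n steps is 10/2^n. Need 2^n ≥ 10/0.000001 = 10000000.
2^23 = 8388608 < 10000000 ≤ 2^24 = 16777216, so n = 24.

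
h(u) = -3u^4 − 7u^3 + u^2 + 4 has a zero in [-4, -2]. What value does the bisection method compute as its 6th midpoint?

-2.53125

midpoint -3: h = -41 < 0 → [-3, -2]
midpoint -2.5: h = 2.4375 > 0 → [-3, -2.5]
midpoint -2.75: h = -14.433594 < 0 → [-2.75, -2.5]
midpoint -2.625: h = -4.9363 < 0 → [-2.625, -2.5]
midpoint -2.5625: h = -1.0018 < 0 → [-2.5625, -2.5]
midpoint -2.53125: h = 0.7776 > 0 → [-2.5625, -2.53125]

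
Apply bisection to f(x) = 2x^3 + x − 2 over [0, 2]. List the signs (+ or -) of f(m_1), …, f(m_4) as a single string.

x = 1 gives f = 1, positive; keep [0, 1]
x = 0.5 gives f = -1.25, negative; keep [0.5, 1]
x = 0.75 gives f = -0.40625, negative; keep [0.75, 1]
x = 0.875 gives f = 0.2148, positive; keep [0.75, 0.875]

+--+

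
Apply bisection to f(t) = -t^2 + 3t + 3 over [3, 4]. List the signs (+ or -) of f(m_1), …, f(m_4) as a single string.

f(3.5) = 1.25 > 0, so the root lies in [3.5, 4]
f(3.75) = 0.1875 > 0, so the root lies in [3.75, 4]
f(3.875) = -0.390625 < 0, so the root lies in [3.75, 3.875]
f(3.8125) = -0.0977 < 0, so the root lies in [3.75, 3.8125]

++--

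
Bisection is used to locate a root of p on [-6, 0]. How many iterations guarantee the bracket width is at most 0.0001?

16

Width after n steps is 6/2^n. Need 2^n ≥ 6/0.0001 = 60000.
2^15 = 32768 < 60000 ≤ 2^16 = 65536, so n = 16.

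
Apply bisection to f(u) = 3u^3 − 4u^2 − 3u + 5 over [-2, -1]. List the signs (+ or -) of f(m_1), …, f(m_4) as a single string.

u = -1.5 gives f = -9.625, negative; keep [-1.5, -1]
u = -1.25 gives f = -3.359375, negative; keep [-1.25, -1]
u = -1.125 gives f = -0.958984, negative; keep [-1.125, -1]
u = -1.0625 gives f = 0.0735, positive; keep [-1.125, -1.0625]

---+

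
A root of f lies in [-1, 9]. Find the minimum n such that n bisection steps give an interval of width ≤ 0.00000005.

Width after n steps is 10/2^n. Need 2^n ≥ 10/0.00000005 = 200000000.
2^27 = 134217728 < 200000000 ≤ 2^28 = 268435456, so n = 28.

28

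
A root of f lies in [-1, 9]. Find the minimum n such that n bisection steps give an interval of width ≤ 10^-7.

27

Width after n steps is 10/2^n. Need 2^n ≥ 10/10^-7 = 100000000.
2^26 = 67108864 < 100000000 ≤ 2^27 = 134217728, so n = 27.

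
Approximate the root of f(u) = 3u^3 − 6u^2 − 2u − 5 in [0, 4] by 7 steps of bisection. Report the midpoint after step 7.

midpoint 2: f = -9 < 0 → [2, 4]
midpoint 3: f = 16 > 0 → [2, 3]
midpoint 2.5: f = -0.625 < 0 → [2.5, 3]
midpoint 2.75: f = 6.5156 > 0 → [2.5, 2.75]
midpoint 2.625: f = 2.6699 > 0 → [2.5, 2.625]
midpoint 2.5625: f = 0.9558 > 0 → [2.5, 2.5625]
midpoint 2.53125: f = 0.149 > 0 → [2.5, 2.53125]

2.53125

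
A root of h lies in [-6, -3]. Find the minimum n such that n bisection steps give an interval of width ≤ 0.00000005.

Width after n steps is 3/2^n. Need 2^n ≥ 3/0.00000005 = 60000000.
2^25 = 33554432 < 60000000 ≤ 2^26 = 67108864, so n = 26.

26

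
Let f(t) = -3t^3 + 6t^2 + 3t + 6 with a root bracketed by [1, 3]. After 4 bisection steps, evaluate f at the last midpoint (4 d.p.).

midpoint 2: f = 12 > 0 → [2, 3]
midpoint 2.5: f = 4.125 > 0 → [2.5, 3]
midpoint 2.75: f = -2.765625 < 0 → [2.5, 2.75]
midpoint 2.625: f = 0.9551 > 0 → [2.625, 2.75]

0.9551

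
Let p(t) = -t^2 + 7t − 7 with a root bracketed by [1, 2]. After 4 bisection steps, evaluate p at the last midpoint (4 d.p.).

t = 1.5 gives p = 1.25, positive; keep [1, 1.5]
t = 1.25 gives p = 0.1875, positive; keep [1, 1.25]
t = 1.125 gives p = -0.390625, negative; keep [1.125, 1.25]
t = 1.1875 gives p = -0.0977, negative; keep [1.1875, 1.25]

-0.0977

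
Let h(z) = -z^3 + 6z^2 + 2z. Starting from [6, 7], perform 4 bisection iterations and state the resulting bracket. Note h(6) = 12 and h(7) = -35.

midpoint 6.5: h = -8.125 < 0 → [6, 6.5]
midpoint 6.25: h = 2.734375 > 0 → [6.25, 6.5]
midpoint 6.375: h = -2.490234 < 0 → [6.25, 6.375]
midpoint 6.3125: h = 0.1726 > 0 → [6.3125, 6.375]

[6.3125, 6.375]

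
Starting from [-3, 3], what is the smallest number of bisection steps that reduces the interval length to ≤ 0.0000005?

Width after n steps is 6/2^n. Need 2^n ≥ 6/0.0000005 = 12000000.
2^23 = 8388608 < 12000000 ≤ 2^24 = 16777216, so n = 24.

24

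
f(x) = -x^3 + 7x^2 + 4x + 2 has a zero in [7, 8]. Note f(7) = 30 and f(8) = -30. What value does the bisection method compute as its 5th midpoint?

m = 7.5, f(m) = 3.875 (+); new bracket [7.5, 8]
m = 7.75, f(m) = -12.046875 (−); new bracket [7.5, 7.75]
m = 7.625, f(m) = -3.837891 (−); new bracket [7.5, 7.625]
m = 7.5625, f(m) = 0.0798 (+); new bracket [7.5625, 7.625]
m = 7.59375, f(m) = -1.8636 (−); new bracket [7.5625, 7.59375]

7.59375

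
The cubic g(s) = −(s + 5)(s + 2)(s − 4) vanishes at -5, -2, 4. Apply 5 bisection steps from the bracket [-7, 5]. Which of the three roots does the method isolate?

4

m = -1, g(m) = 20 (+); new bracket [-1, 5]
m = 2, g(m) = 56 (+); new bracket [2, 5]
m = 3.5, g(m) = 23.375 (+); new bracket [3.5, 5]
m = 4.25, g(m) = -14.4531 (−); new bracket [3.5, 4.25]
m = 3.875, g(m) = 6.5176 (+); new bracket [3.875, 4.25]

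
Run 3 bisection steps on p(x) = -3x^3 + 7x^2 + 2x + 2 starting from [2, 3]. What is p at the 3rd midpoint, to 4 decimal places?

1.2207

x = 2.5 gives p = 3.875, positive; keep [2.5, 3]
x = 2.75 gives p = -1.953125, negative; keep [2.5, 2.75]
x = 2.625 gives p = 1.220703, positive; keep [2.625, 2.75]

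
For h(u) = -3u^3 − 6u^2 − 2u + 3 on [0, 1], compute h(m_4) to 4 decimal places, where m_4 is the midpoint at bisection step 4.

-0.5574

h(0.5) = 0.125 > 0, so the root lies in [0.5, 1]
h(0.75) = -3.140625 < 0, so the root lies in [0.5, 0.75]
h(0.625) = -1.326172 < 0, so the root lies in [0.5, 0.625]
h(0.5625) = -0.5574 < 0, so the root lies in [0.5, 0.5625]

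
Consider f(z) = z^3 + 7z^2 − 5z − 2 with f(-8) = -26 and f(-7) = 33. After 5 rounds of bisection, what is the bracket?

[-7.625, -7.59375]

m = -7.5, f(m) = 7.375 (+); new bracket [-8, -7.5]
m = -7.75, f(m) = -8.296875 (−); new bracket [-7.75, -7.5]
m = -7.625, f(m) = -0.212891 (−); new bracket [-7.625, -7.5]
m = -7.5625, f(m) = 3.6423 (+); new bracket [-7.625, -7.5625]
m = -7.59375, f(m) = 1.7301 (+); new bracket [-7.625, -7.59375]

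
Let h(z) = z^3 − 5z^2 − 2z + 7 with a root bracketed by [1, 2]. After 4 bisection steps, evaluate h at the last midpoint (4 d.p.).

midpoint 1.5: h = -3.875 < 0 → [1, 1.5]
midpoint 1.25: h = -1.359375 < 0 → [1, 1.25]
midpoint 1.125: h = -0.154297 < 0 → [1, 1.125]
midpoint 1.0625: h = 0.4299 > 0 → [1.0625, 1.125]

0.4299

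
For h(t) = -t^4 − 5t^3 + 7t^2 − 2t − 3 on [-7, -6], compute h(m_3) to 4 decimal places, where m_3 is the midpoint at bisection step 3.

t = -6.5 gives h = -106.1875, negative; keep [-6.5, -6]
t = -6.25 gives h = -22.238281, negative; keep [-6.25, -6]
t = -6.125 gives h = 13.353271, positive; keep [-6.25, -6.125]

13.3533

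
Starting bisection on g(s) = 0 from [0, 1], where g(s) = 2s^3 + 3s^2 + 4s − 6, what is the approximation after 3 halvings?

0.875

s = 0.5 gives g = -3, negative; keep [0.5, 1]
s = 0.75 gives g = -0.46875, negative; keep [0.75, 1]
s = 0.875 gives g = 1.136719, positive; keep [0.75, 0.875]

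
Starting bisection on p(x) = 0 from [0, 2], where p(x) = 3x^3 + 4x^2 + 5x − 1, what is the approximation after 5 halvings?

midpoint 1: p = 11 > 0 → [0, 1]
midpoint 0.5: p = 2.875 > 0 → [0, 0.5]
midpoint 0.25: p = 0.546875 > 0 → [0, 0.25]
midpoint 0.125: p = -0.3066 < 0 → [0.125, 0.25]
midpoint 0.1875: p = 0.0979 > 0 → [0.125, 0.1875]

0.1875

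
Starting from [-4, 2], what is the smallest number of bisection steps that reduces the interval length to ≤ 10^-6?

Width after n steps is 6/2^n. Need 2^n ≥ 6/10^-6 = 6000000.
2^22 = 4194304 < 6000000 ≤ 2^23 = 8388608, so n = 23.

23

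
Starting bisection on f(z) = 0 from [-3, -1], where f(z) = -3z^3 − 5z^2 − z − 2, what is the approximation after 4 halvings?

-1.625

m = -2, f(m) = 4 (+); new bracket [-2, -1]
m = -1.5, f(m) = -1.625 (−); new bracket [-2, -1.5]
m = -1.75, f(m) = 0.515625 (+); new bracket [-1.75, -1.5]
m = -1.625, f(m) = -0.7051 (−); new bracket [-1.75, -1.625]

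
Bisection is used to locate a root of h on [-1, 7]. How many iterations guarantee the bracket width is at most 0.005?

Width after n steps is 8/2^n. Need 2^n ≥ 8/0.005 = 1600.
2^10 = 1024 < 1600 ≤ 2^11 = 2048, so n = 11.

11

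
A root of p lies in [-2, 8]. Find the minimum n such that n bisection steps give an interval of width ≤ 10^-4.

17

Width after n steps is 10/2^n. Need 2^n ≥ 10/10^-4 = 100000.
2^16 = 65536 < 100000 ≤ 2^17 = 131072, so n = 17.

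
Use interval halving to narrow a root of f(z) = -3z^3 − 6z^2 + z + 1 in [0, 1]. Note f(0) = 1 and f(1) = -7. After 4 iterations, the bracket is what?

[0.4375, 0.5]

midpoint 0.5: f = -0.375 < 0 → [0, 0.5]
midpoint 0.25: f = 0.828125 > 0 → [0.25, 0.5]
midpoint 0.375: f = 0.373047 > 0 → [0.375, 0.5]
midpoint 0.4375: f = 0.0378 > 0 → [0.4375, 0.5]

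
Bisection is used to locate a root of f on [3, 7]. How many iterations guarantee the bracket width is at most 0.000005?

20

Width after n steps is 4/2^n. Need 2^n ≥ 4/0.000005 = 800000.
2^19 = 524288 < 800000 ≤ 2^20 = 1048576, so n = 20.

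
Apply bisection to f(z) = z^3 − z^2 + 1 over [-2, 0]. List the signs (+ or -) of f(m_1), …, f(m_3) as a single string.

-++

midpoint -1: f = -1 < 0 → [-1, 0]
midpoint -0.5: f = 0.625 > 0 → [-1, -0.5]
midpoint -0.75: f = 0.015625 > 0 → [-1, -0.75]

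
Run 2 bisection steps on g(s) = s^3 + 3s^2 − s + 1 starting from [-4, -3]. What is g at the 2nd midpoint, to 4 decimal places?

s = -3.5 gives g = -1.625, negative; keep [-3.5, -3]
s = -3.25 gives g = 1.609375, positive; keep [-3.5, -3.25]

1.6094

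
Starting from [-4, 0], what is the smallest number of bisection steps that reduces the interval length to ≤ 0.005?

Width after n steps is 4/2^n. Need 2^n ≥ 4/0.005 = 800.
2^9 = 512 < 800 ≤ 2^10 = 1024, so n = 10.

10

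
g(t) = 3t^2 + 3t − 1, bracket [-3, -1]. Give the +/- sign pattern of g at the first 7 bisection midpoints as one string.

++-++++

m = -2, g(m) = 5 (+); new bracket [-2, -1]
m = -1.5, g(m) = 1.25 (+); new bracket [-1.5, -1]
m = -1.25, g(m) = -0.0625 (−); new bracket [-1.5, -1.25]
m = -1.375, g(m) = 0.5469 (+); new bracket [-1.375, -1.25]
m = -1.3125, g(m) = 0.2305 (+); new bracket [-1.3125, -1.25]
m = -1.28125, g(m) = 0.0811 (+); new bracket [-1.28125, -1.25]
m = -1.265625, g(m) = 0.0085 (+); new bracket [-1.265625, -1.25]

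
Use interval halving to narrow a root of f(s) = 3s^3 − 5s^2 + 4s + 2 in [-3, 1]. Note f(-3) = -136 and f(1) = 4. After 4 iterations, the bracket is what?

f(-1) = -10 < 0, so the root lies in [-1, 1]
f(0) = 2 > 0, so the root lies in [-1, 0]
f(-0.5) = -1.625 < 0, so the root lies in [-0.5, 0]
f(-0.25) = 0.6406 > 0, so the root lies in [-0.5, -0.25]

[-0.5, -0.25]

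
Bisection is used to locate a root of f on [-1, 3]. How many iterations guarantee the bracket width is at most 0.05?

Width after n steps is 4/2^n. Need 2^n ≥ 4/0.05 = 80.
2^6 = 64 < 80 ≤ 2^7 = 128, so n = 7.

7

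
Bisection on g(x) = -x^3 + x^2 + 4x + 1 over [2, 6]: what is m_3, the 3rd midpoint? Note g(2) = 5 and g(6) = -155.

m = 4, g(m) = -31 (−); new bracket [2, 4]
m = 3, g(m) = -5 (−); new bracket [2, 3]
m = 2.5, g(m) = 1.625 (+); new bracket [2.5, 3]

2.5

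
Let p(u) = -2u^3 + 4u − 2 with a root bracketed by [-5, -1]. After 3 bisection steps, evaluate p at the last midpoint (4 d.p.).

-1.2500

midpoint -3: p = 40 > 0 → [-3, -1]
midpoint -2: p = 6 > 0 → [-2, -1]
midpoint -1.5: p = -1.25 < 0 → [-2, -1.5]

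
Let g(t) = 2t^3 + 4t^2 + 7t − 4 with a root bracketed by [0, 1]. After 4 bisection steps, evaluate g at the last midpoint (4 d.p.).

-0.0044

m = 0.5, g(m) = 0.75 (+); new bracket [0, 0.5]
m = 0.25, g(m) = -1.96875 (−); new bracket [0.25, 0.5]
m = 0.375, g(m) = -0.707031 (−); new bracket [0.375, 0.5]
m = 0.4375, g(m) = -0.0044 (−); new bracket [0.4375, 0.5]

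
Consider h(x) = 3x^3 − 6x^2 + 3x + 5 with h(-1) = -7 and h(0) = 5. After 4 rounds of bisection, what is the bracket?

[-0.6875, -0.625]

midpoint -0.5: h = 1.625 > 0 → [-1, -0.5]
midpoint -0.75: h = -1.890625 < 0 → [-0.75, -0.5]
midpoint -0.625: h = 0.048828 > 0 → [-0.75, -0.625]
midpoint -0.6875: h = -0.8733 < 0 → [-0.6875, -0.625]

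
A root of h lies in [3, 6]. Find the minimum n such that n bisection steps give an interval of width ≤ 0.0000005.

23

Width after n steps is 3/2^n. Need 2^n ≥ 3/0.0000005 = 6000000.
2^22 = 4194304 < 6000000 ≤ 2^23 = 8388608, so n = 23.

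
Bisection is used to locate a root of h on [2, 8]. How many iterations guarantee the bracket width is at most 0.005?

11

Width after n steps is 6/2^n. Need 2^n ≥ 6/0.005 = 1200.
2^10 = 1024 < 1200 ≤ 2^11 = 2048, so n = 11.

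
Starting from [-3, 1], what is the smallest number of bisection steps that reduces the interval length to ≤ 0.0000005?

23

Width after n steps is 4/2^n. Need 2^n ≥ 4/0.0000005 = 8000000.
2^22 = 4194304 < 8000000 ≤ 2^23 = 8388608, so n = 23.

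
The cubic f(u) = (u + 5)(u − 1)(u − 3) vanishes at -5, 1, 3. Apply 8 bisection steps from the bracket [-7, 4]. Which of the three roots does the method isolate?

u = -1.5 gives f = 39.375, positive; keep [-7, -1.5]
u = -4.25 gives f = 28.546875, positive; keep [-7, -4.25]
u = -5.625 gives f = -35.712891, negative; keep [-5.625, -4.25]
u = -4.9375 gives f = 2.9456, positive; keep [-5.625, -4.9375]
u = -5.28125 gives f = -14.6297, negative; keep [-5.28125, -4.9375]
u = -5.109375 gives f = -5.4188, negative; keep [-5.109375, -4.9375]
u = -5.0234375 gives f = -1.1327, negative; keep [-5.0234375, -4.9375]
u = -4.98046875 gives f = 0.9322, positive; keep [-5.0234375, -4.98046875]

-5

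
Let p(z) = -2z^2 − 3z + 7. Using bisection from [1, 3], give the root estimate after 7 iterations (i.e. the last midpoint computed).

m = 2, p(m) = -7 (−); new bracket [1, 2]
m = 1.5, p(m) = -2 (−); new bracket [1, 1.5]
m = 1.25, p(m) = 0.125 (+); new bracket [1.25, 1.5]
m = 1.375, p(m) = -0.9062 (−); new bracket [1.25, 1.375]
m = 1.3125, p(m) = -0.3828 (−); new bracket [1.25, 1.3125]
m = 1.28125, p(m) = -0.127 (−); new bracket [1.25, 1.28125]
m = 1.265625, p(m) = -0.0005 (−); new bracket [1.25, 1.265625]

1.265625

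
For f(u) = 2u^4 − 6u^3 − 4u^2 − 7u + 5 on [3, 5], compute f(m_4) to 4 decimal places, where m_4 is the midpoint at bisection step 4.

midpoint 4: f = 41 > 0 → [3, 4]
midpoint 3.5: f = -25.625 < 0 → [3.5, 4]
midpoint 3.75: f = 1.601562 > 0 → [3.5, 3.75]
midpoint 3.625: f = -13.394 < 0 → [3.625, 3.75]

-13.3940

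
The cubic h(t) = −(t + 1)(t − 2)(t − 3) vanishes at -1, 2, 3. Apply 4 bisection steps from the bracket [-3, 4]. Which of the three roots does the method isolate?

midpoint 0.5: h = -5.625 < 0 → [-3, 0.5]
midpoint -1.25: h = 3.453125 > 0 → [-1.25, 0.5]
midpoint -0.375: h = -5.009766 < 0 → [-1.25, -0.375]
midpoint -0.8125: h = -2.0105 < 0 → [-1.25, -0.8125]

-1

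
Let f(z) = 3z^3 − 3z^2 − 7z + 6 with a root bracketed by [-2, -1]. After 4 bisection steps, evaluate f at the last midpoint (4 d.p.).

z = -1.5 gives f = -0.375, negative; keep [-1.5, -1]
z = -1.25 gives f = 4.203125, positive; keep [-1.5, -1.25]
z = -1.375 gives f = 2.154297, positive; keep [-1.5, -1.375]
z = -1.4375 gives f = 0.9519, positive; keep [-1.5, -1.4375]

0.9519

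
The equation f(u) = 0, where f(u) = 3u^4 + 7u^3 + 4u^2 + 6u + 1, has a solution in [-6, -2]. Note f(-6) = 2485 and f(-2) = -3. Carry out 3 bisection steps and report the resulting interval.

f(-4) = 361 > 0, so the root lies in [-4, -2]
f(-3) = 73 > 0, so the root lies in [-3, -2]
f(-2.5) = 18.8125 > 0, so the root lies in [-2.5, -2]

[-2.5, -2]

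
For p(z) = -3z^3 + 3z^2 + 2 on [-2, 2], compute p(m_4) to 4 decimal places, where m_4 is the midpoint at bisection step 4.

midpoint 0: p = 2 > 0 → [0, 2]
midpoint 1: p = 2 > 0 → [1, 2]
midpoint 1.5: p = -1.375 < 0 → [1, 1.5]
midpoint 1.25: p = 0.8281 > 0 → [1.25, 1.5]

0.8281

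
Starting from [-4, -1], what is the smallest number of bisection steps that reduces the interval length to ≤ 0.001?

Width after n steps is 3/2^n. Need 2^n ≥ 3/0.001 = 3000.
2^11 = 2048 < 3000 ≤ 2^12 = 4096, so n = 12.

12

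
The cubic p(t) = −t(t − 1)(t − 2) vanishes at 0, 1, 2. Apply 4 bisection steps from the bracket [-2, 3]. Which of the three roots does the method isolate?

0

p(0.5) = -0.375 < 0, so the root lies in [-2, 0.5]
p(-0.75) = 3.609375 > 0, so the root lies in [-0.75, 0.5]
p(-0.125) = 0.298828 > 0, so the root lies in [-0.125, 0.5]
p(0.1875) = -0.2761 < 0, so the root lies in [-0.125, 0.1875]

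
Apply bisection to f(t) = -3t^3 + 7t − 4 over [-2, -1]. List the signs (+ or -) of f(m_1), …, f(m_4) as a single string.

midpoint -1.5: f = -4.375 < 0 → [-2, -1.5]
midpoint -1.75: f = -0.171875 < 0 → [-2, -1.75]
midpoint -1.875: f = 2.650391 > 0 → [-1.875, -1.75]
midpoint -1.8125: f = 1.1755 > 0 → [-1.8125, -1.75]

--++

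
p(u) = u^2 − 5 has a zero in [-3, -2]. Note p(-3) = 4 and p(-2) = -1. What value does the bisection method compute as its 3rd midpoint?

-2.125

p(-2.5) = 1.25 > 0, so the root lies in [-2.5, -2]
p(-2.25) = 0.0625 > 0, so the root lies in [-2.25, -2]
p(-2.125) = -0.484375 < 0, so the root lies in [-2.25, -2.125]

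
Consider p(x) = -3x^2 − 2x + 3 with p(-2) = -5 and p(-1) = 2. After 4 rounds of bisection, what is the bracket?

m = -1.5, p(m) = -0.75 (−); new bracket [-1.5, -1]
m = -1.25, p(m) = 0.8125 (+); new bracket [-1.5, -1.25]
m = -1.375, p(m) = 0.078125 (+); new bracket [-1.5, -1.375]
m = -1.4375, p(m) = -0.3242 (−); new bracket [-1.4375, -1.375]

[-1.4375, -1.375]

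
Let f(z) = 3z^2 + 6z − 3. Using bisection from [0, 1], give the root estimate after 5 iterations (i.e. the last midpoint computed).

m = 0.5, f(m) = 0.75 (+); new bracket [0, 0.5]
m = 0.25, f(m) = -1.3125 (−); new bracket [0.25, 0.5]
m = 0.375, f(m) = -0.328125 (−); new bracket [0.375, 0.5]
m = 0.4375, f(m) = 0.1992 (+); new bracket [0.375, 0.4375]
m = 0.40625, f(m) = -0.0674 (−); new bracket [0.40625, 0.4375]

0.40625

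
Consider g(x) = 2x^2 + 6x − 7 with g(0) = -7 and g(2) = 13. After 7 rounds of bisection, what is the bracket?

[0.890625, 0.90625]

x = 1 gives g = 1, positive; keep [0, 1]
x = 0.5 gives g = -3.5, negative; keep [0.5, 1]
x = 0.75 gives g = -1.375, negative; keep [0.75, 1]
x = 0.875 gives g = -0.2188, negative; keep [0.875, 1]
x = 0.9375 gives g = 0.3828, positive; keep [0.875, 0.9375]
x = 0.90625 gives g = 0.0801, positive; keep [0.875, 0.90625]
x = 0.890625 gives g = -0.0698, negative; keep [0.890625, 0.90625]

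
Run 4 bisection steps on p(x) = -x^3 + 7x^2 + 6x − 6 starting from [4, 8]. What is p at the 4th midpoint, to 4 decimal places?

-4.5469

p(6) = 66 > 0, so the root lies in [6, 8]
p(7) = 36 > 0, so the root lies in [7, 8]
p(7.5) = 10.875 > 0, so the root lies in [7.5, 8]
p(7.75) = -4.5469 < 0, so the root lies in [7.5, 7.75]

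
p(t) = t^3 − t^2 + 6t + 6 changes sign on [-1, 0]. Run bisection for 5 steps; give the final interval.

[-0.8125, -0.78125]

midpoint -0.5: p = 2.625 > 0 → [-1, -0.5]
midpoint -0.75: p = 0.515625 > 0 → [-1, -0.75]
midpoint -0.875: p = -0.685547 < 0 → [-0.875, -0.75]
midpoint -0.8125: p = -0.0715 < 0 → [-0.8125, -0.75]
midpoint -0.78125: p = 0.2253 > 0 → [-0.8125, -0.78125]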